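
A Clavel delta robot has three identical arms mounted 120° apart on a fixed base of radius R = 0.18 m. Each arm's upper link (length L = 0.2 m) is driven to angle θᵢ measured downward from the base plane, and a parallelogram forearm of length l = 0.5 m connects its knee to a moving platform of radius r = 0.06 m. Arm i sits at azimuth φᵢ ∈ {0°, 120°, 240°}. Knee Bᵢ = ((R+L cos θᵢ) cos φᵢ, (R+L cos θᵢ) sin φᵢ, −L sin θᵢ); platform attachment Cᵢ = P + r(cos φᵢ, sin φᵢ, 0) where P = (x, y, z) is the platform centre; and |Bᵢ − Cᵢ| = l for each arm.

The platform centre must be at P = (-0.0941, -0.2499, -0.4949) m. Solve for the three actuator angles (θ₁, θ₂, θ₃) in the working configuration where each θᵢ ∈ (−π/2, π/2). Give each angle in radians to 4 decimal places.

arm 1 (φ=0.0°): x'=-0.0941, y'=-0.2499
  A=0.2141, B=-0.4949, C=(l²−L²−A²−y'²−z²)/(2L)=-0.3580
  γ=atan2(-0.4949,0.2141)=-1.1625;  ψ=arccos(-0.6640)=2.2969;  θ1=γ+ψ≈1.1344
φ2=120.0° → target in arm frame (-0.1694, 0.2064)
  e−x'=0.2894;  (l²−L²−(e−x')²−y'²−z²)/2L = -0.4032
  γ=atan2(-0.4949,0.2894)=-1.0417;  ψ=arccos(-0.7033)=2.3508;  θ2=γ+ψ≈1.3091
rotate P by −φ3: (0.2635, 0.0435, -0.4949)
  e−x'=-0.1435;  (l²−L²−(e−x')²−y'²−z²)/2L = -0.1435
  γ=atan2(-0.4949,-0.1435)=-1.8530;  ψ=arccos(-0.2785)=1.8530;  θ3=γ+ψ≈0.0001

θ₁ = 1.1344, θ₂ = 1.3091, θ₃ = 0.0001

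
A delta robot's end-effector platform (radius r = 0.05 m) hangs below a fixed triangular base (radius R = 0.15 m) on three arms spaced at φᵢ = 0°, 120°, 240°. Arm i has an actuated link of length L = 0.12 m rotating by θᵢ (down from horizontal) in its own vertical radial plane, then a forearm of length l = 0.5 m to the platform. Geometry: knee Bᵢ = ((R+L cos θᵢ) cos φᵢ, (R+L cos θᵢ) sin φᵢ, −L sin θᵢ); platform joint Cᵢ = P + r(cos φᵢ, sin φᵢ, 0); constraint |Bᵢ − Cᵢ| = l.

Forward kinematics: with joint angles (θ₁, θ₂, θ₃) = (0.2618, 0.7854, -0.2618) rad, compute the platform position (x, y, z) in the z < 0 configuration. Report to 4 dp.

φ1=0.0°: virtual centre (0.2159, 0.0000, -0.0311), radius l
φ2=120.0°: virtual centre (-0.0924, 0.1601, -0.0849), radius l
arm 3 at φ=240.0°: ρ3 = 0.2159;  O3 = (-0.1080, -0.1870, 0.0311)
eliminate P² terms by subtracting sphere 1 from 2 and 3
[-0.6167 0.3202 -0.1076]·P = -0.0062;  [-0.6477 -0.3740 0.1242]·P = 0.0000
Cramer: x(z) = 0.0053-0.0010z;  y(z) = -0.0092+0.3340z
sphere 1 gives Az²+Bz+C=0 with A=1.1116, B=0.0564, C=-0.2046;  B²−4AC=0.9129;  roots -0.4552, 0.4044;  negative root z = -0.4552
x = 0.0058, y = -0.1612

(0.0058, -0.1612, -0.4552)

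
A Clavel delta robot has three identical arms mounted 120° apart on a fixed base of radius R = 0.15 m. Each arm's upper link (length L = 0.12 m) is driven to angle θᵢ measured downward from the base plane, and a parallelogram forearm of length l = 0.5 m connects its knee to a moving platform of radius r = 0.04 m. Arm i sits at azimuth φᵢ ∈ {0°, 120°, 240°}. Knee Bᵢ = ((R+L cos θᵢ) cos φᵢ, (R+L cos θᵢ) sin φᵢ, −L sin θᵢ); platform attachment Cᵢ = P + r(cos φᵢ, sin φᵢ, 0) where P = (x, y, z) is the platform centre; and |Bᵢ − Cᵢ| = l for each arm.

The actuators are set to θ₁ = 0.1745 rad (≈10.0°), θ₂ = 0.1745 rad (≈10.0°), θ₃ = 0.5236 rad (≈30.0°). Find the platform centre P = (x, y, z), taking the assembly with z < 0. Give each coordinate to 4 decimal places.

arm 1 at φ=0.0°: (R−r)+L cos θ1 = 0.2282;  O1 = (0.2282, 0.0000, -0.0208)
arm 2 at φ=120.0°: (R−r)+L cos θ2 = 0.2282;  O2 = (-0.1141, 0.1976, -0.0208)
O3 = (0.2139·cos240.0°, 0.2139·sin240.0°, -0.0600) = (-0.1070, -0.1853, -0.0600)
subtract pairs → two planes through P
plane₁₂: -0.6845x+0.3952y+0.0000z = 0.0000
det = 0.5185;  x = 0.0024+-0.0597z,  y = 0.0041+-0.1034z
sphere 1 gives Az²+Bz+C=0 with A=1.0143, B=0.0678, C=-0.1986;  B²−4AC=0.8102;  roots -0.4771, 0.4103;  negative root z = -0.4771
x = 0.0309, y = 0.0535

(0.0309, 0.0535, -0.4771)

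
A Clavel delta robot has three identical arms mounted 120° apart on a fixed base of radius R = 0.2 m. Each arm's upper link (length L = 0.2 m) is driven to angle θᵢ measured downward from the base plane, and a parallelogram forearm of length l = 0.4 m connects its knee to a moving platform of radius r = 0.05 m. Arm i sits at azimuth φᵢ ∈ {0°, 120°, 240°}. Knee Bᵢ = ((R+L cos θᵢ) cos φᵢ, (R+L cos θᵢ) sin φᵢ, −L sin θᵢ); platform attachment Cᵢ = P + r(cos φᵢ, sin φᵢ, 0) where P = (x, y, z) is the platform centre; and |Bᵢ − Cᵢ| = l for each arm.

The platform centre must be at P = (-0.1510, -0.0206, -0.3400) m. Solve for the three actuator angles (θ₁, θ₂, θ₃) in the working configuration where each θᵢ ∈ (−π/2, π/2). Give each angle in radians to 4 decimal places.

θ₁ = 1.2218, θ₂ = 0.4365, θ₃ = 0.2619

arm 1 (φ=0.0°): x'=-0.1510, y'=-0.0206
  A cos θ + B sin θ = C:  0.3010·cos θ + -0.3400·sin θ = -0.2166
  γ=atan2(-0.3400,0.3010)=-0.8462;  ψ=arccos(-0.4769)=2.0679;  θ1=γ+ψ≈1.2218
φ2=120.0° → target in arm frame (0.0577, 0.1411)
  A=0.0923, B=-0.3400, C=(l²−L²−A²−y'²−z²)/(2L)=-0.0601
  γ=atan2(-0.3400,0.0923)=-1.3056;  ψ=arccos(-0.1705)=1.7421;  θ2=γ+ψ≈0.4365
rotate P by −φ3: (0.0933, -0.1205, -0.3400)
  A=0.0567, B=-0.3400, C=(l²−L²−A²−y'²−z²)/(2L)=-0.0333
  √(A²+B²)=0.3447;  θ3 = -1.4057+1.6676 ≈ 0.2619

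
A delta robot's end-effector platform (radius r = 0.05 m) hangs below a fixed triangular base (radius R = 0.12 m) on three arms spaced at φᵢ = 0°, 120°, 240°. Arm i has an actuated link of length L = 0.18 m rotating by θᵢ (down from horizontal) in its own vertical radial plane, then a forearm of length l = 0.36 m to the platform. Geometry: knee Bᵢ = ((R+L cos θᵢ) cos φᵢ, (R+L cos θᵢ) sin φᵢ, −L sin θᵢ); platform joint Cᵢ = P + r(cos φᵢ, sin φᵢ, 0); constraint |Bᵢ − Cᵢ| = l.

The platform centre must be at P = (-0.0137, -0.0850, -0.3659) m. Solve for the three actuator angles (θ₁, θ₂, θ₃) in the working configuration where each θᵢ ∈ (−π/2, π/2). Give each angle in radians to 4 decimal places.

φ1=0.0° → target in arm frame (-0.0137, -0.0850)
  e−x'=0.0837;  (l²−L²−(e−x')²−y'²−z²)/2L = -0.1414
  √(A²+B²)=0.3754;  θ1 = -1.3459+1.9571 ≈ 0.6112
φ2=120.0° → target in arm frame (-0.0668, 0.0544)
  e−x'=0.1368;  (l²−L²−(e−x')²−y'²−z²)/2L = -0.1621
  θ2 = atan2(B,A) + arccos(C/0.3906) = 0.7855
arm 3 (φ=240.0°): x'=0.0805, y'=0.0306
  e−x'=-0.0105;  (l²−L²−(e−x')²−y'²−z²)/2L = -0.1048
  θ3 = atan2(B,A) + arccos(C/0.3660) = 0.2618

θ₁ = 0.6112, θ₂ = 0.7855, θ₃ = 0.2618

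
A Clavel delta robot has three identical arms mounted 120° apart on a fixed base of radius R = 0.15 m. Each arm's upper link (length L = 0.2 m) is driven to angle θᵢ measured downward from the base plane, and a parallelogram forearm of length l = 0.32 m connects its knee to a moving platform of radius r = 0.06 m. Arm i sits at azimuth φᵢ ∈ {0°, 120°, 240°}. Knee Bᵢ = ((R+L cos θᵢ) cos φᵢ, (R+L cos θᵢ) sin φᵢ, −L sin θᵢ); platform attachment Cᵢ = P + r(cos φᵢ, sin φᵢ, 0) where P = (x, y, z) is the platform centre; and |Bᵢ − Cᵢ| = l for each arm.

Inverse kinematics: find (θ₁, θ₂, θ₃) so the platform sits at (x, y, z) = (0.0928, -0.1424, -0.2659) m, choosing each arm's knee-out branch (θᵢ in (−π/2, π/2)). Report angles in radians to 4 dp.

arm 1 (φ=0.0°): x'=0.0928, y'=-0.1424
  A=-0.0028, B=-0.2659, C=(l²−L²−A²−y'²−z²)/(2L)=-0.0715
  θ1 = atan2(B,A) + arccos(C/0.2659) = 0.2616
arm 2 (φ=120.0°): x'=-0.1697, y'=-0.0092
  A=0.2597, B=-0.2659, C=(l²−L²−A²−y'²−z²)/(2L)=-0.1896
  √(A²+B²)=0.3717;  θ2 = -0.7972+2.1061 ≈ 1.3090
φ3=240.0° → target in arm frame (0.0769, 0.1516)
  A=0.0131, B=-0.2659, C=(l²−L²−A²−y'²−z²)/(2L)=-0.0786
  √(A²+B²)=0.2662;  θ3 = -1.5217+1.8706 ≈ 0.3489

θ₁ = 0.2616, θ₂ = 1.3090, θ₃ = 0.3489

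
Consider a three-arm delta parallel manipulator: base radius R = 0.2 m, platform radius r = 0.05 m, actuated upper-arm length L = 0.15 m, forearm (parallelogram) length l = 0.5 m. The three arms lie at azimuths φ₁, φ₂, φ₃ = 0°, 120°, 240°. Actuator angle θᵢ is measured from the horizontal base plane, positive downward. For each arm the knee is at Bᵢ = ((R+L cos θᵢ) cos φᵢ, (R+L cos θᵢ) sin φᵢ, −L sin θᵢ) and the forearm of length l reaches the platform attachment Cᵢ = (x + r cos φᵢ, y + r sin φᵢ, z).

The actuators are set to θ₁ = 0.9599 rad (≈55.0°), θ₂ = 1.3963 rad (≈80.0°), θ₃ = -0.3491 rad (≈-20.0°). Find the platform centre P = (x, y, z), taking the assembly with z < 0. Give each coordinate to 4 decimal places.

arm 1 at φ=0.0°: ρ1 = 0.2360;  S1 = (0.2360, 0.0000, -0.1229)
arm 2 at φ=120.0°: ρ2 = 0.1760;  S2 = (-0.0880, 0.1525, -0.1477)
arm 3 at φ=240.0°: ρ3 = 0.2910;  S3 = (-0.1455, -0.2520, 0.0513)
subtract pairs → two planes through P
[-0.6481 0.3049 -0.0497]·P = -0.0180;  [-0.7630 -0.5039 0.3484]·P = 0.0165
det = 0.5593;  x = 0.0072+0.1451z,  y = -0.0436+0.4715z
sphere 1 gives Az²+Bz+C=0 with A=1.2434, B=0.1382, C=-0.1806;  B²−4AC=0.9175;  roots -0.4408, 0.3296;  negative root z = -0.4408
x = -0.0567, y = -0.2515

(-0.0567, -0.2515, -0.4408)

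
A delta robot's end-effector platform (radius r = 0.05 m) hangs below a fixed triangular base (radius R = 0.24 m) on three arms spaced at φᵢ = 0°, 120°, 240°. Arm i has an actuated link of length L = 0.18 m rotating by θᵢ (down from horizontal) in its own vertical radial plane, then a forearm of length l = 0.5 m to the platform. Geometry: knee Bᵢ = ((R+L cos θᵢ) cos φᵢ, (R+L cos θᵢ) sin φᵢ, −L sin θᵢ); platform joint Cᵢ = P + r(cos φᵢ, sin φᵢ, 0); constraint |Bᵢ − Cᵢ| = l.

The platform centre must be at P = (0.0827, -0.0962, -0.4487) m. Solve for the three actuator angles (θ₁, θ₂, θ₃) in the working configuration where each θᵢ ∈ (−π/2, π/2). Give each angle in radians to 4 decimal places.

rotate P by −φ1: (0.0827, -0.0962, -0.4487)
  e−x'=0.1073;  (l²−L²−(e−x')²−y'²−z²)/2L = -0.0125
  √(A²+B²)=0.4614;  θ1 = -1.3361+1.5979 ≈ 0.2618
arm 2 (φ=120.0°): x'=-0.1247, y'=-0.0235
  A=0.3147, B=-0.4487, C=(l²−L²−A²−y'²−z²)/(2L)=-0.2314
  θ2 = atan2(B,A) + arccos(C/0.5480) = 1.0474
arm 3 (φ=240.0°): x'=0.0420, y'=0.1197
  A cos θ + B sin θ = C:  0.1480·cos θ + -0.4487·sin θ = -0.0555
  θ3 = atan2(B,A) + arccos(C/0.4725) = 0.4364

θ₁ = 0.2618, θ₂ = 1.0474, θ₃ = 0.4364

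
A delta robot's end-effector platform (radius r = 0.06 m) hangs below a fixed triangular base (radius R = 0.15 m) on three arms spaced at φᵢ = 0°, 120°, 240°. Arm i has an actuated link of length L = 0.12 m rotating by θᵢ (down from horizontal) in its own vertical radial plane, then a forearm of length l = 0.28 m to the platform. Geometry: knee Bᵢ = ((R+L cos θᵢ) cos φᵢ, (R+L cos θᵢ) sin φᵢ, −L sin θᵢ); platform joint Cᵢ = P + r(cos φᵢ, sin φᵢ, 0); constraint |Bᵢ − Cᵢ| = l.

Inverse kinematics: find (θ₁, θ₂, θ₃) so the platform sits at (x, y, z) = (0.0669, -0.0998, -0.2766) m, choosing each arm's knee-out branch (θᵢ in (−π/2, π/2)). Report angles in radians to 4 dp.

θ₁ = 0.4359, θ₂ = 1.3961, θ₃ = 0.5238

φ1=0.0° → target in arm frame (0.0669, -0.0998)
  e−x'=0.0231;  (l²−L²−(e−x')²−y'²−z²)/2L = -0.0958
  √(A²+B²)=0.2776;  θ1 = -1.4875+1.9233 ≈ 0.4359
rotate P by −φ2: (-0.1199, -0.0080, -0.2766)
  e−x'=0.2099;  (l²−L²−(e−x')²−y'²−z²)/2L = -0.2359
  θ2 = atan2(B,A) + arccos(C/0.3472) = 1.3961
φ3=240.0° → target in arm frame (0.0530, 0.1078)
  e−x'=0.0370;  (l²−L²−(e−x')²−y'²−z²)/2L = -0.1063
  θ3 = atan2(B,A) + arccos(C/0.2791) = 0.5238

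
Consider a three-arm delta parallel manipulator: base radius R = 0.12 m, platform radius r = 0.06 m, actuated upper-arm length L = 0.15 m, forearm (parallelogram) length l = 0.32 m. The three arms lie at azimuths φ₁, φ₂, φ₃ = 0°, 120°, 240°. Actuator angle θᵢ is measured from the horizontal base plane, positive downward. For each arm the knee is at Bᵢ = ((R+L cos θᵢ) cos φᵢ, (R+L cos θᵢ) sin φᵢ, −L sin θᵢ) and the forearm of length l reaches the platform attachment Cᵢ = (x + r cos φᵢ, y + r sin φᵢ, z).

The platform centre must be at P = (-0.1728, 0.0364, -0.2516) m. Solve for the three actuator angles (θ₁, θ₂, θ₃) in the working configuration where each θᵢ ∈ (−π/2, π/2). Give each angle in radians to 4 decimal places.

arm 1 (φ=0.0°): x'=-0.1728, y'=0.0364
  A cos θ + B sin θ = C:  0.2328·cos θ + -0.2516·sin θ = -0.1297
  γ=atan2(-0.2516,0.2328)=-0.8242;  ψ=arccos(-0.3785)=1.9590;  θ1=γ+ψ≈1.1348
arm 2 (φ=120.0°): x'=0.1179, y'=0.1314
  e−x'=-0.0579;  (l²−L²−(e−x')²−y'²−z²)/2L = -0.0135
  θ2 = atan2(B,A) + arccos(C/0.2582) = -0.1741
φ3=240.0° → target in arm frame (0.0549, -0.1678)
  A cos θ + B sin θ = C:  0.0051·cos θ + -0.2516·sin θ = -0.0387
  θ3 = atan2(B,A) + arccos(C/0.2517) = 0.1747

θ₁ = 1.1348, θ₂ = -0.1741, θ₃ = 0.1747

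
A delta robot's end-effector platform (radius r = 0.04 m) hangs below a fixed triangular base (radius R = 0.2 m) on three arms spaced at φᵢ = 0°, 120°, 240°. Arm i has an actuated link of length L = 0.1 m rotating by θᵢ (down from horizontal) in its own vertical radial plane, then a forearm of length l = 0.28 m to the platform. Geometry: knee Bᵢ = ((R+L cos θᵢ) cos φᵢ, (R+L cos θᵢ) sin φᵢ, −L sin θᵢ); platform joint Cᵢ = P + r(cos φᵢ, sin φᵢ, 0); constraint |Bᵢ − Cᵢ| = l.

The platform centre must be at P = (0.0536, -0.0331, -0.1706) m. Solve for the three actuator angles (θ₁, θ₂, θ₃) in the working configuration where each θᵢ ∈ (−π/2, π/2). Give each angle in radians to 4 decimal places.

arm 1 (φ=0.0°): x'=0.0536, y'=-0.0331
  A cos θ + B sin θ = C:  0.1064·cos θ + -0.1706·sin θ = 0.1344
  γ=atan2(-0.1706,0.1064)=-1.0131;  ψ=arccos(0.6684)=0.8387;  θ1=γ+ψ≈-0.1744
arm 2 (φ=120.0°): x'=-0.0555, y'=-0.0299
  e−x'=0.2155;  (l²−L²−(e−x')²−y'²−z²)/2L = -0.0401
  θ2 = atan2(B,A) + arccos(C/0.2748) = 1.0476
φ3=240.0° → target in arm frame (0.0019, 0.0630)
  A=0.1581, B=-0.1706, C=(l²−L²−A²−y'²−z²)/(2L)=0.0516
  √(A²+B²)=0.2326;  θ3 = -0.8233+1.3470 ≈ 0.5237

θ₁ = -0.1744, θ₂ = 1.0476, θ₃ = 0.5237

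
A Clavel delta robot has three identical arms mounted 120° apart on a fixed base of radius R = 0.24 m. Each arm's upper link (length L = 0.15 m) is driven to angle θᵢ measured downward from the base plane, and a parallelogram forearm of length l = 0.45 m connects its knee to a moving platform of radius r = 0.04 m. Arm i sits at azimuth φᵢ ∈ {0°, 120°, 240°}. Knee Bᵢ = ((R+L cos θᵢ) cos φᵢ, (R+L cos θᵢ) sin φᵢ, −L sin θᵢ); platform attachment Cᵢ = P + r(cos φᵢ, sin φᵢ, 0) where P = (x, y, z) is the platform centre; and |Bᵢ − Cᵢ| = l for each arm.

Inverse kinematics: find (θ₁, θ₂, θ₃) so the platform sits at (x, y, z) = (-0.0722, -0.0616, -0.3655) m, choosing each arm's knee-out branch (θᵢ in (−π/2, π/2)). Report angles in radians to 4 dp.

θ₁ = 0.8724, θ₂ = 0.6108, θ₃ = -0.0001

φ1=0.0° → target in arm frame (-0.0722, -0.0616)
  e−x'=0.2722;  (l²−L²−(e−x')²−y'²−z²)/2L = -0.1049
  θ1 = atan2(B,A) + arccos(C/0.4557) = 0.8724
φ2=120.0° → target in arm frame (-0.0172, 0.0933)
  A=0.2172, B=-0.3655, C=(l²−L²−A²−y'²−z²)/(2L)=-0.0317
  θ2 = atan2(B,A) + arccos(C/0.4252) = 0.6108
arm 3 (φ=240.0°): x'=0.0894, y'=-0.0317
  e−x'=0.1106;  (l²−L²−(e−x')²−y'²−z²)/2L = 0.1106
  θ3 = atan2(B,A) + arccos(C/0.3819) = -0.0001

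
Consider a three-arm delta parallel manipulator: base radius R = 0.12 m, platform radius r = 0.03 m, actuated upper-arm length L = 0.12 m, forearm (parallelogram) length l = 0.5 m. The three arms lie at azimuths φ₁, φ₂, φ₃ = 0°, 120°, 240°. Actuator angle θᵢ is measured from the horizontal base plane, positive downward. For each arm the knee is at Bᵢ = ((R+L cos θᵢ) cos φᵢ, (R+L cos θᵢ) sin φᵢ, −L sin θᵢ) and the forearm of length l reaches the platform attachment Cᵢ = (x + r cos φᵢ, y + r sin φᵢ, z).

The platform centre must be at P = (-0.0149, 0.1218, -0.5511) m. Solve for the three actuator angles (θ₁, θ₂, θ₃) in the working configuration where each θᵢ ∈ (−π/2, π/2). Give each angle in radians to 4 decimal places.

θ₁ = 0.9604, θ₂ = 0.5240, θ₃ = 1.2224

rotate P by −φ1: (-0.0149, 0.1218, -0.5511)
  A=0.1049, B=-0.5511, C=(l²−L²−A²−y'²−z²)/(2L)=-0.3915
  γ=atan2(-0.5511,0.1049)=-1.3827;  ψ=arccos(-0.6978)=2.3431;  θ1=γ+ψ≈0.9604
rotate P by −φ2: (0.1129, -0.0480, -0.5511)
  e−x'=-0.0229;  (l²−L²−(e−x')²−y'²−z²)/2L = -0.2956
  θ2 = atan2(B,A) + arccos(C/0.5516) = 0.5240
rotate P by −φ3: (-0.0980, -0.0738, -0.5511)
  e−x'=0.1880;  (l²−L²−(e−x')²−y'²−z²)/2L = -0.4538
  √(A²+B²)=0.5823;  θ3 = -1.2420+2.4644 ≈ 1.2224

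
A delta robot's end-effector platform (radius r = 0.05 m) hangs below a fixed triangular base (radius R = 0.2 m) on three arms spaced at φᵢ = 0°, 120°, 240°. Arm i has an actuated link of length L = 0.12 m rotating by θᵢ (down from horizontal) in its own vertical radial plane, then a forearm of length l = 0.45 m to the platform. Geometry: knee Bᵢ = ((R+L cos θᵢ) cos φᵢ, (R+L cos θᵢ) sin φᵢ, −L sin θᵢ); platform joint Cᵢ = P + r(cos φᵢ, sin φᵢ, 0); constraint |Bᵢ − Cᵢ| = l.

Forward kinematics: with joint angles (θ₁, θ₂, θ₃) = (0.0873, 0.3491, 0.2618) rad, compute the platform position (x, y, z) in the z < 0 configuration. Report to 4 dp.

S1 = (0.2695·cos0.0°, 0.2695·sin0.0°, -0.0105) = (0.2695, 0.0000, -0.0105)
φ2=120.0°: virtual centre (-0.1314, 0.2276, -0.0410), radius l
S3 = (0.2659·cos240.0°, 0.2659·sin240.0°, -0.0311) = (-0.1330, -0.2303, -0.0311)
|S₂|²−|S₁|² = -0.0020;  |S₃|²−|S₁|² = -0.0011
linear system: -0.8018x+0.4551y = -0.0020−-0.0612z; -0.8050x+-0.4606y = -0.0011−-0.0412z
det = 0.7357;  x = 0.0019+-0.0638z,  y = -0.0010+0.0220z
quadratic in z: (1.0046)z²+(0.0550)z+(-0.1308)=0, √Δ=0.7270 → z ∈ {-0.3892, 0.3345}; z = -0.3892 (taking z<0)
x = 0.0268, y = -0.0096

(0.0268, -0.0096, -0.3892)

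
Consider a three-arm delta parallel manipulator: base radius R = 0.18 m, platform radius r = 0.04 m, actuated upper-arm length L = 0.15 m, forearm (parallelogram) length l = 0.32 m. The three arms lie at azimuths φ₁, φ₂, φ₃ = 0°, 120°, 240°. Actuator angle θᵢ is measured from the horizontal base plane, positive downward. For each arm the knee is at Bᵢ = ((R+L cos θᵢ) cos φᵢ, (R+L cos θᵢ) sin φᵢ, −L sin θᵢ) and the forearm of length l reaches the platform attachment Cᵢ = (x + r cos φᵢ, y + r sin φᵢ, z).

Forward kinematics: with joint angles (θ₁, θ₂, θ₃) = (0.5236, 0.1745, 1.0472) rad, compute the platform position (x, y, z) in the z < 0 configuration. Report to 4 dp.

(0.0151, 0.0841, -0.2494)

O1 = (0.2699·cos0.0°, 0.2699·sin0.0°, -0.0750) = (0.2699, 0.0000, -0.0750)
φ2=120.0°: virtual centre (-0.1439, 0.2492, -0.0260), radius l
O3 = (0.2150·cos240.0°, 0.2150·sin240.0°, -0.1299) = (-0.1075, -0.1862, -0.1299)
|O₂|²−|O₁|² = 0.0050;  |O₃|²−|O₁|² = -0.0154
[-0.8275 0.4983 0.0979]·P = 0.0050;  [-0.7548 -0.3724 -0.1098]·P = -0.0154
Cramer: x(z) = 0.0085-0.0267z;  y(z) = 0.0241-0.2408z
sphere 1 gives Az²+Bz+C=0 with A=1.0587, B=0.1523, C=-0.0279;  B²−4AC=0.1412;  roots -0.2494, 0.1055;  negative root z = -0.2494
x = 0.0151, y = 0.0841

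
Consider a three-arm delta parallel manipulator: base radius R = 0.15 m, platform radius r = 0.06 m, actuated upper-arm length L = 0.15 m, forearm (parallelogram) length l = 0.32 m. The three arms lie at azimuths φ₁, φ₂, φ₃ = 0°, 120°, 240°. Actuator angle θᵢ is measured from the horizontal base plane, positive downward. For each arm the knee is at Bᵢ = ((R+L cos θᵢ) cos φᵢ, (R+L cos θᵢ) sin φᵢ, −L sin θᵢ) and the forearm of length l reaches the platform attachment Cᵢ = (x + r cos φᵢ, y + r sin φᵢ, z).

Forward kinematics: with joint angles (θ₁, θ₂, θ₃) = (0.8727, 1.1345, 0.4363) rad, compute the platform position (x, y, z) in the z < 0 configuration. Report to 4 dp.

(-0.0092, -0.0960, -0.3492)

φ1=0.0°: virtual centre (0.1864, 0.0000, -0.1149), radius l
centre 2 = (0.1534·cos120.0°, 0.1534·sin120.0°, -0.1359) = (-0.0767, 0.1328, -0.1359)
φ3=240.0°: virtual centre (-0.1130, -0.1957, -0.0634), radius l
subtract pairs → two planes through P
[-0.5262 0.2657 -0.0421]·P = -0.0059;  [-0.5988 -0.3914 0.1030]·P = 0.0071
det = 0.3650;  x = 0.0012+0.0299z,  y = -0.0200+0.2176z
quadratic in z: (1.0482)z²+(0.2100)z+(-0.0545)=0, √Δ=0.5221 → z ∈ {-0.3492, 0.1488}; z = -0.3492 (taking z<0)
x = -0.0092, y = -0.0960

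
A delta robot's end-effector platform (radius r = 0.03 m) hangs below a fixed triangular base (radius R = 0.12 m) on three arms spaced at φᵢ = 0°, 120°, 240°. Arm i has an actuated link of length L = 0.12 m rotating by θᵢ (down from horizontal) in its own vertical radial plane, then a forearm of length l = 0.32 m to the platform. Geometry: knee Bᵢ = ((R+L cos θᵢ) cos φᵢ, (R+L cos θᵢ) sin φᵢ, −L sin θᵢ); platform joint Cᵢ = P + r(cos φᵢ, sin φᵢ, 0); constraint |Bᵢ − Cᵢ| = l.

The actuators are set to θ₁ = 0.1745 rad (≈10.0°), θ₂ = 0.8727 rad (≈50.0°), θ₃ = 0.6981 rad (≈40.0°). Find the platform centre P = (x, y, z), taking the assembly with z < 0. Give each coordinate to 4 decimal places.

(0.0781, -0.0216, -0.3124)

arm 1 at φ=0.0°: ρ1 = 0.2082;  centre 1 = (0.2082, 0.0000, -0.0208)
arm 2 at φ=120.0°: ρ2 = 0.1671;  centre 2 = (-0.0836, 0.1447, -0.0919)
φ3=240.0°: virtual centre (-0.0910, -0.1576, -0.0771), radius l
|centre ₂|²−|centre ₁|² = -0.0074;  |centre ₃|²−|centre ₁|² = -0.0047
linear system: -0.5835x+0.2895y = -0.0074−-0.1422z; -0.5983x+-0.3151y = -0.0047−-0.1126z
det = 0.3571;  x = 0.0104+-0.2168z,  y = -0.0047+0.0543z
sphere 1 gives Az²+Bz+C=0 with A=1.0499, B=0.1269, C=-0.0628;  B²−4AC=0.2799;  roots -0.3124, 0.1915;  negative root z = -0.3124
x = 0.0781, y = -0.0216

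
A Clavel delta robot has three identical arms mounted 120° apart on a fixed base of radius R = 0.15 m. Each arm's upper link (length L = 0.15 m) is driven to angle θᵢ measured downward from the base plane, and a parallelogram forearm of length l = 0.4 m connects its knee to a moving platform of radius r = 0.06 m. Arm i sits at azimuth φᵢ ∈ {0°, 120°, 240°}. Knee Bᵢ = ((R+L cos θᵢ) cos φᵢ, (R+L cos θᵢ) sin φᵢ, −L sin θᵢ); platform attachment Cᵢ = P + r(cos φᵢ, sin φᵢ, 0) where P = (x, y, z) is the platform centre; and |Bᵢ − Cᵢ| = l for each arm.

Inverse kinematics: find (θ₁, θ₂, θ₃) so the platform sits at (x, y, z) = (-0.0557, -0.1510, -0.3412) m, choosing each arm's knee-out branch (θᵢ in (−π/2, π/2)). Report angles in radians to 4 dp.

θ₁ = 0.6112, θ₂ = 0.7853, θ₃ = -0.3487

φ1=0.0° → target in arm frame (-0.0557, -0.1510)
  e−x'=0.1457;  (l²−L²−(e−x')²−y'²−z²)/2L = -0.0765
  θ1 = atan2(B,A) + arccos(C/0.3710) = 0.6112
φ2=120.0° → target in arm frame (-0.1029, 0.1237)
  A=0.1929, B=-0.3412, C=(l²−L²−A²−y'²−z²)/(2L)=-0.1048
  √(A²+B²)=0.3920;  θ2 = -1.0562+1.8415 ≈ 0.7853
arm 3 (φ=240.0°): x'=0.1586, y'=0.0273
  A=-0.0686, B=-0.3412, C=(l²−L²−A²−y'²−z²)/(2L)=0.0521
  γ=atan2(-0.3412,-0.0686)=-1.7693;  ψ=arccos(0.1497)=1.4205;  θ3=γ+ψ≈-0.3487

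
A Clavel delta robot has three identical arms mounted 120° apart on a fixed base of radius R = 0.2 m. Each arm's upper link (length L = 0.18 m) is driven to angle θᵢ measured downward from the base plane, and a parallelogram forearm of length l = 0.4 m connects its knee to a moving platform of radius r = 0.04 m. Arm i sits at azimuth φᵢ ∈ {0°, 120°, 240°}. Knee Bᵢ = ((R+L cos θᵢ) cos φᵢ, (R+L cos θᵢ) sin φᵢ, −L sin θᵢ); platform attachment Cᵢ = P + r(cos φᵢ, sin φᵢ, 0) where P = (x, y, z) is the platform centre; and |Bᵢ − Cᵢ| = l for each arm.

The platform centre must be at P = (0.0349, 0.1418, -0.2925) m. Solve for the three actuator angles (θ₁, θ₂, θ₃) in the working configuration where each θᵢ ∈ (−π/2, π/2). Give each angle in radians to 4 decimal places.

θ₁ = 0.3492, θ₂ = -0.0878, θ₃ = 1.1345

φ1=0.0° → target in arm frame (0.0349, 0.1418)
  e−x'=0.1251;  (l²−L²−(e−x')²−y'²−z²)/2L = 0.0175
  θ1 = atan2(B,A) + arccos(C/0.3181) = 0.3492
rotate P by −φ2: (0.1054, -0.1011, -0.2925)
  A=0.0546, B=-0.2925, C=(l²−L²−A²−y'²−z²)/(2L)=0.0801
  θ2 = atan2(B,A) + arccos(C/0.2976) = -0.0878
φ3=240.0° → target in arm frame (-0.1403, -0.0407)
  A cos θ + B sin θ = C:  0.3003·cos θ + -0.2925·sin θ = -0.1382
  γ=atan2(-0.2925,0.3003)=-0.7723;  ψ=arccos(-0.3298)=1.9068;  θ3=γ+ψ≈1.1345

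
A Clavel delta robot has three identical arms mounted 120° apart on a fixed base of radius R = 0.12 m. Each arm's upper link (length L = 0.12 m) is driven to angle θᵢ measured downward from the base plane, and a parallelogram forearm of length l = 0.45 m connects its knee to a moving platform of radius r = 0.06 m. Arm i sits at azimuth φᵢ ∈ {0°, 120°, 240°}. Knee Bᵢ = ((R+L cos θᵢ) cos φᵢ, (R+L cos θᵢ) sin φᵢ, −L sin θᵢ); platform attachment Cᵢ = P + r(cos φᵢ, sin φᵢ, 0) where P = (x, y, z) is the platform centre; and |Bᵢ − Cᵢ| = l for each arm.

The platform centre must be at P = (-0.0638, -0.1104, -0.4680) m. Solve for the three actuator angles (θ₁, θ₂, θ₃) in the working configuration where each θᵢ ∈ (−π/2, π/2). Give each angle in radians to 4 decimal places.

θ₁ = 0.7857, θ₂ = 0.7854, θ₃ = 0.1747

rotate P by −φ1: (-0.0638, -0.1104, -0.4680)
  A cos θ + B sin θ = C:  0.1238·cos θ + -0.4680·sin θ = -0.2435
  θ1 = atan2(B,A) + arccos(C/0.4841) = 0.7857
φ2=120.0° → target in arm frame (-0.0637, 0.1105)
  e−x'=0.1237;  (l²−L²−(e−x')²−y'²−z²)/2L = -0.2434
  √(A²+B²)=0.4841;  θ2 = -1.3124+2.0978 ≈ 0.7854
arm 3 (φ=240.0°): x'=0.1275, y'=-0.0001
  e−x'=-0.0675;  (l²−L²−(e−x')²−y'²−z²)/2L = -0.1478
  √(A²+B²)=0.4728;  θ3 = -1.7141+1.8888 ≈ 0.1747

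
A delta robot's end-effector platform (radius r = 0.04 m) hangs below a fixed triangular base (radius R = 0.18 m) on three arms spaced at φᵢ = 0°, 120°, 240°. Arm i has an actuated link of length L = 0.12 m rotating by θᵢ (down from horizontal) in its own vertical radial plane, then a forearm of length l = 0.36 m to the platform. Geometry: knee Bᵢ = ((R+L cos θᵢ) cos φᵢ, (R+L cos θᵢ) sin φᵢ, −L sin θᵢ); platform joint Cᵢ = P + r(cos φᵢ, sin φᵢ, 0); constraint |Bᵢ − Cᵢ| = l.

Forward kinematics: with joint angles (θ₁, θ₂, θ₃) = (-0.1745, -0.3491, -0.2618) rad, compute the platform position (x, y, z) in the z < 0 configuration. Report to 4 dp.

(-0.0074, 0.0041, -0.2222)

O1 = (0.2582·cos0.0°, 0.2582·sin0.0°, 0.0208) = (0.2582, 0.0000, 0.0208)
arm 2 at φ=120.0°: e+L cos θ2 = 0.2528;  O2 = (-0.1264, 0.2189, 0.0410)
arm 3 at φ=240.0°: e+L cos θ3 = 0.2559;  O3 = (-0.1280, -0.2216, 0.0311)
subtract pairs → two planes through P
linear system: -0.7691x+0.4378y = -0.0015−0.0404z; -0.7723x+-0.4433y = -0.0006−0.0204z
det = 0.6790;  x = 0.0014+0.0396z,  y = -0.0010+-0.0228z
into |P−O₁|² = l²: 1.0021z² + -0.0619z + -0.0632 = 0;  Δ = 0.2573;  z = -0.2222 or 0.2840 → z<0 root = -0.2222
x = -0.0074, y = 0.0041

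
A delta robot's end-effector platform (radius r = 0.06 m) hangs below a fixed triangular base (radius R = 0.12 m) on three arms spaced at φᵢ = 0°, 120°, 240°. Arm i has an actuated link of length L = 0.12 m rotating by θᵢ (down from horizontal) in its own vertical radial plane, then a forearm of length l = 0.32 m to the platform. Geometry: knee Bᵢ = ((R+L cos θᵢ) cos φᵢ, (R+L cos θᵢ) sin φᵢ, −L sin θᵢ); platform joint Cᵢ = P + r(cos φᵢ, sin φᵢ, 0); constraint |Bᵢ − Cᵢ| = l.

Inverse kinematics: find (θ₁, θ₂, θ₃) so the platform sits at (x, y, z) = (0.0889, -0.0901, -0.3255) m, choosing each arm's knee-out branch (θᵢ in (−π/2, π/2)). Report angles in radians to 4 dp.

φ1=0.0° → target in arm frame (0.0889, -0.0901)
  A=-0.0289, B=-0.3255, C=(l²−L²−A²−y'²−z²)/(2L)=-0.1121
  θ1 = atan2(B,A) + arccos(C/0.3268) = 0.2616
arm 2 (φ=120.0°): x'=-0.1225, y'=-0.0319
  A=0.1825, B=-0.3255, C=(l²−L²−A²−y'²−z²)/(2L)=-0.2178
  γ=atan2(-0.3255,0.1825)=-1.0598;  ψ=arccos(-0.5836)=2.1940;  θ2=γ+ψ≈1.1341
rotate P by −φ3: (0.0336, 0.1220, -0.3255)
  A cos θ + B sin θ = C:  0.0264·cos θ + -0.3255·sin θ = -0.1398
  √(A²+B²)=0.3266;  θ3 = -1.4898+2.0130 ≈ 0.5232

θ₁ = 0.2616, θ₂ = 1.1341, θ₃ = 0.5232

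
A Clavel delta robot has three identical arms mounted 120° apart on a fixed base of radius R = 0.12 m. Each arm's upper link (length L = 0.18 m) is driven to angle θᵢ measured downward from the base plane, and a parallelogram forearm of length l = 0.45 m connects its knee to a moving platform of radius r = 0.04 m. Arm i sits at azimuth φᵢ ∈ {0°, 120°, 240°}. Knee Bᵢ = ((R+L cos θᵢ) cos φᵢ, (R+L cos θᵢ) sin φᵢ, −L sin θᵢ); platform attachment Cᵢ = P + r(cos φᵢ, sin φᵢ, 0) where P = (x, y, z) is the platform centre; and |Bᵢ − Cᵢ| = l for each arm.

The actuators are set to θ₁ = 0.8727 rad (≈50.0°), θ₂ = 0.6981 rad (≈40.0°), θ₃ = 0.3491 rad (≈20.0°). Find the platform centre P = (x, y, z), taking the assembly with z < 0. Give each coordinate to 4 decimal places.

φ1=0.0°: virtual centre (0.1957, 0.0000, -0.1379), radius l
S2 = (0.2179·cos120.0°, 0.2179·sin120.0°, -0.1157) = (-0.1089, 0.1887, -0.1157)
arm 3 at φ=240.0°: (R−r)+L cos θ3 = 0.2491;  S3 = (-0.1246, -0.2158, -0.0616)
|S₂|²−|S₁|² = 0.0036;  |S₃|²−|S₁|² = 0.0086
linear system: -0.6093x+0.3774y = 0.0036−0.0444z; -0.6405x+-0.4315y = 0.0086−0.1526z
Cramer: x(z) = -0.0094+0.1521z;  y(z) = -0.0058+0.1280z
into |P−S₁|² = l²: 1.0395z² + 0.2119z + -0.1414 = 0;  Δ = 0.6327;  z = -0.4845 or 0.2807 → z<0 root = -0.4845
x = -0.0831, y = -0.0678

(-0.0831, -0.0678, -0.4845)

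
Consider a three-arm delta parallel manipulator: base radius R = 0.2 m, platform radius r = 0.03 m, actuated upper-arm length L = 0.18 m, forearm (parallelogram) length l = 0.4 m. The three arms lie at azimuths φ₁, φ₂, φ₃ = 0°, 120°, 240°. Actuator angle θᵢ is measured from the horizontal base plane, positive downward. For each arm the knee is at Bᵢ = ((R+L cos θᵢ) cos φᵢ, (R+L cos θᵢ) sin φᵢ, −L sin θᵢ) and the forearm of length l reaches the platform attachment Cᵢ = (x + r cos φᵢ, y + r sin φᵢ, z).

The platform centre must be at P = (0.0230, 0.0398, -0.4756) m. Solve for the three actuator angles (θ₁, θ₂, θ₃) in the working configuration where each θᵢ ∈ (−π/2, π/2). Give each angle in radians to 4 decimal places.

θ₁ = 1.0470, θ₂ = 1.0471, θ₃ = 1.3088

φ1=0.0° → target in arm frame (0.0230, 0.0398)
  A=0.1470, B=-0.4756, C=(l²−L²−A²−y'²−z²)/(2L)=-0.3383
  γ=atan2(-0.4756,0.1470)=-1.2710;  ψ=arccos(-0.6796)=2.3180;  θ1=γ+ψ≈1.0470
arm 2 (φ=120.0°): x'=0.0230, y'=-0.0398
  A=0.1470, B=-0.4756, C=(l²−L²−A²−y'²−z²)/(2L)=-0.3383
  θ2 = atan2(B,A) + arccos(C/0.4978) = 1.0471
rotate P by −φ3: (-0.0460, 0.0000, -0.4756)
  A=0.2160, B=-0.4756, C=(l²−L²−A²−y'²−z²)/(2L)=-0.4034
  √(A²+B²)=0.5223;  θ3 = -1.1445+2.4534 ≈ 1.3088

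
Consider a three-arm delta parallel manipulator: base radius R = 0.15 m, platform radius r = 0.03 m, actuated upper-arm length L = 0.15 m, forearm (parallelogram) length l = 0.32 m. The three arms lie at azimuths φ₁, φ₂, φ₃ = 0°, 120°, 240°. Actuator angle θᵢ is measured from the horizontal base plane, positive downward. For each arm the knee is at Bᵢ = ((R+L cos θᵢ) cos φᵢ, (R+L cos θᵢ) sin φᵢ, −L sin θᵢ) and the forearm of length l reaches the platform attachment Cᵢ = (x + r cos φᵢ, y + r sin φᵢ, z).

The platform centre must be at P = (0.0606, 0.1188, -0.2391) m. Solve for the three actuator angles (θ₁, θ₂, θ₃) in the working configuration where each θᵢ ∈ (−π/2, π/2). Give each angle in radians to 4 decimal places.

θ₁ = 0.1746, θ₂ = 0.0866, θ₃ = 1.2217

arm 1 (φ=0.0°): x'=0.0606, y'=0.1188
  A cos θ + B sin θ = C:  0.0594·cos θ + -0.2391·sin θ = 0.0170
  γ=atan2(-0.2391,0.0594)=-1.3273;  ψ=arccos(0.0689)=1.5019;  θ1=γ+ψ≈0.1746
φ2=120.0° → target in arm frame (0.0726, -0.1119)
  A=0.0474, B=-0.2391, C=(l²−L²−A²−y'²−z²)/(2L)=0.0266
  θ2 = atan2(B,A) + arccos(C/0.2438) = 0.0866
arm 3 (φ=240.0°): x'=-0.1332, y'=-0.0069
  e−x'=0.2532;  (l²−L²−(e−x')²−y'²−z²)/2L = -0.1381
  θ3 = atan2(B,A) + arccos(C/0.3482) = 1.2217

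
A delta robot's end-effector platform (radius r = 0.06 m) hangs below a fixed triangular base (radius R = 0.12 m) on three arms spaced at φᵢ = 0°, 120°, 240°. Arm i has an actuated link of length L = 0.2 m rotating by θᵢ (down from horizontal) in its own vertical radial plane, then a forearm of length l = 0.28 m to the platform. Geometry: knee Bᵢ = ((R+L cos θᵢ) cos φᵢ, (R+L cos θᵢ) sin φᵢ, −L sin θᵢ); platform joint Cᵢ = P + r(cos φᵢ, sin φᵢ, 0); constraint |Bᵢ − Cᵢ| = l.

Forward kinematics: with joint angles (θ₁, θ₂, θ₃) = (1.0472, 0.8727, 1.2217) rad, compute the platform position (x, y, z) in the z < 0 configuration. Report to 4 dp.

(0.0029, 0.0636, -0.3961)

centre 1 = (0.1600·cos0.0°, 0.1600·sin0.0°, -0.1732) = (0.1600, 0.0000, -0.1732)
centre 2 = (0.1886·cos120.0°, 0.1886·sin120.0°, -0.1532) = (-0.0943, 0.1633, -0.1532)
arm 3 at φ=240.0°: e+L cos θ3 = 0.1284;  centre 3 = (-0.0642, -0.1112, -0.1879)
|centre ₂|²−|centre ₁|² = 0.0034;  |centre ₃|²−|centre ₁|² = -0.0038
[-0.5086 0.3266 0.0400]·P = 0.0034;  [-0.4484 -0.2224 -0.0295]·P = -0.0038
Cramer: x(z) = 0.0018-0.0028z;  y(z) = 0.0133-0.1268z
into |P−centre ₁|² = l²: 1.0161z² + 0.3439z + -0.0232 = 0;  Δ = 0.2126;  z = -0.3961 or 0.0577 → z<0 root = -0.3961
x = 0.0029, y = 0.0636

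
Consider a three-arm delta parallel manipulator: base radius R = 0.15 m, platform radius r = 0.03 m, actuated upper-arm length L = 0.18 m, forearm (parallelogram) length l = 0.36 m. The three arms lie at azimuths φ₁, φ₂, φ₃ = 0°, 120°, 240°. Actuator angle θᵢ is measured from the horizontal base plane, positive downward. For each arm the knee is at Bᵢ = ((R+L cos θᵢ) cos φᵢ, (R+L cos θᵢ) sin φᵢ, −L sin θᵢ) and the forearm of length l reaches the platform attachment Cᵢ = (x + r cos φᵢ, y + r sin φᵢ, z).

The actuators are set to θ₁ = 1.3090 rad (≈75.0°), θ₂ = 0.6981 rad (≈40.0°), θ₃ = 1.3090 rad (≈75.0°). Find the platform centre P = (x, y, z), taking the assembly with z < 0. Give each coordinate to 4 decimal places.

(-0.0538, 0.0932, -0.4428)

centre 1 = (0.1666·cos0.0°, 0.1666·sin0.0°, -0.1739) = (0.1666, 0.0000, -0.1739)
arm 2 at φ=120.0°: (R−r)+L cos θ2 = 0.2579;  centre 2 = (-0.1289, 0.2233, -0.1157)
φ3=240.0°: virtual centre (-0.0833, -0.1443, -0.1739), radius l
|centre ₂|²−|centre ₁|² = 0.0219;  |centre ₃|²−|centre ₁|² = 0.0000
[-0.5911 0.4467 0.1163]·P = 0.0219;  [-0.4998 -0.2885 0.0000]·P = 0.0000
det = 0.3938;  x = -0.0161+0.0852z,  y = 0.0278+-0.1477z
into |P−centre ₁|² = l²: 1.0291z² + 0.3084z + -0.0652 = 0;  Δ = 0.3636;  z = -0.4428 or 0.1432 → z<0 root = -0.4428
x = -0.0538, y = 0.0932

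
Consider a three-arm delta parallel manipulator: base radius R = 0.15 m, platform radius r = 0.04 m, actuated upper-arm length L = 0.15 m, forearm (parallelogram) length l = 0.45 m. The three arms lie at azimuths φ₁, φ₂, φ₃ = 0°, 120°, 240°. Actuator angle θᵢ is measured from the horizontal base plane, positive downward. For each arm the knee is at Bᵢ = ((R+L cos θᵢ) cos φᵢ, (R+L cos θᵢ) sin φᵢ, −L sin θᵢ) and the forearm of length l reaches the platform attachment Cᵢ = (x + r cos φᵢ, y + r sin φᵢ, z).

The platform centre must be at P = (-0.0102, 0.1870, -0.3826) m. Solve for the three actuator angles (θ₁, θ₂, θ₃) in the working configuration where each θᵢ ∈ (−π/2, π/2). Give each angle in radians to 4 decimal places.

θ₁ = 0.4361, θ₂ = -0.3492, θ₃ = 0.9596

φ1=0.0° → target in arm frame (-0.0102, 0.1870)
  A=0.1202, B=-0.3826, C=(l²−L²−A²−y'²−z²)/(2L)=-0.0527
  γ=atan2(-0.3826,0.1202)=-1.2664;  ψ=arccos(-0.1313)=1.7025;  θ1=γ+ψ≈0.4361
rotate P by −φ2: (0.1670, -0.0847, -0.3826)
  A=-0.0570, B=-0.3826, C=(l²−L²−A²−y'²−z²)/(2L)=0.0773
  θ2 = atan2(B,A) + arccos(C/0.3868) = -0.3492
φ3=240.0° → target in arm frame (-0.1568, -0.1023)
  A=0.2668, B=-0.3826, C=(l²−L²−A²−y'²−z²)/(2L)=-0.1602
  √(A²+B²)=0.4665;  θ3 = -0.9618+1.9214 ≈ 0.9596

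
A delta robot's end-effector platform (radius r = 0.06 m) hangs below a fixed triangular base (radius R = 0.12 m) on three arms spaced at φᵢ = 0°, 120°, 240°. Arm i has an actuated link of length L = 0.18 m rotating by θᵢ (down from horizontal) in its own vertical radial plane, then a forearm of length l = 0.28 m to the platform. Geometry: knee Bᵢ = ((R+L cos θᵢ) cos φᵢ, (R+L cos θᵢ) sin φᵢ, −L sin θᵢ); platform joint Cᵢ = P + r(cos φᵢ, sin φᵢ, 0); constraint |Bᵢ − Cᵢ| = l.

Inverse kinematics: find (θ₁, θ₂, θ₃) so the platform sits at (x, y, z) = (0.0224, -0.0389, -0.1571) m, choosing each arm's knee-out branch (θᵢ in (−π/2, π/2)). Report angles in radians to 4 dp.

θ₁ = -0.0869, θ₂ = 0.4364, θ₃ = -0.0877

rotate P by −φ1: (0.0224, -0.0389, -0.1571)
  e−x'=0.0376;  (l²−L²−(e−x')²−y'²−z²)/2L = 0.0511
  θ1 = atan2(B,A) + arccos(C/0.1615) = -0.0869
rotate P by −φ2: (-0.0449, 0.0001, -0.1571)
  A=0.1049, B=-0.1571, C=(l²−L²−A²−y'²−z²)/(2L)=0.0287
  √(A²+B²)=0.1889;  θ2 = -0.9821+1.4185 ≈ 0.4364
arm 3 (φ=240.0°): x'=0.0225, y'=0.0388
  e−x'=0.0375;  (l²−L²−(e−x')²−y'²−z²)/2L = 0.0511
  √(A²+B²)=0.1615;  θ3 = -1.3364+1.2488 ≈ -0.0877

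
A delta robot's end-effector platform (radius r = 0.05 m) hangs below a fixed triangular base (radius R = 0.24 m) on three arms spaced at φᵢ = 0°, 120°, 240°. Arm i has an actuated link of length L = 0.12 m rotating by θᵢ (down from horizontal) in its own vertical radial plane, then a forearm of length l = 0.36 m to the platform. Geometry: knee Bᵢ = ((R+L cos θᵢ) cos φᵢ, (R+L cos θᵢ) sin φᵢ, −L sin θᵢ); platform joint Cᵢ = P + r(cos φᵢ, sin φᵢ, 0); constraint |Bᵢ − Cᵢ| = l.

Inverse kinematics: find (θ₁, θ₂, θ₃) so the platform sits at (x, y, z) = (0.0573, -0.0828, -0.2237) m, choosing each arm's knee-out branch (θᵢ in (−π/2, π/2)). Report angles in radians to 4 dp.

φ1=0.0° → target in arm frame (0.0573, -0.0828)
  A=0.1327, B=-0.2237, C=(l²−L²−A²−y'²−z²)/(2L)=0.1696
  γ=atan2(-0.2237,0.1327)=-1.0354;  ψ=arccos(0.6519)=0.8607;  θ1=γ+ψ≈-0.1747
rotate P by −φ2: (-0.1004, -0.0082, -0.2237)
  A=0.2904, B=-0.2237, C=(l²−L²−A²−y'²−z²)/(2L)=-0.0801
  θ2 = atan2(B,A) + arccos(C/0.3665) = 1.1346
rotate P by −φ3: (0.0431, 0.0910, -0.2237)
  e−x'=0.1469;  (l²−L²−(e−x')²−y'²−z²)/2L = 0.1470
  √(A²+B²)=0.2676;  θ3 = -0.9896+0.9893 ≈ -0.0003

θ₁ = -0.1747, θ₂ = 1.1346, θ₃ = -0.0003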